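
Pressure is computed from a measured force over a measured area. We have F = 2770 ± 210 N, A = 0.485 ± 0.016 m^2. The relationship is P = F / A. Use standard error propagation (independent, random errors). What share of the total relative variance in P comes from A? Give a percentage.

(δP/P)² = (1·δF/F)² + (-1·δA/A)²
  F term: (1×0.0758)² = 0.00575
  A term: (-1×0.0330)² = 0.00109
Total = 0.00684. Share from A = 0.00109/0.00684 = 0.159.

15.9%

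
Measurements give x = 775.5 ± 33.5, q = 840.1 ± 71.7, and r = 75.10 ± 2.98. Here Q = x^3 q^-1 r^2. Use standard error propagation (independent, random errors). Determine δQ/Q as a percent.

Relative error in a monomial: (δQ/Q)² = Σ (nᵢ · δxᵢ/xᵢ)².
  (3·δx/x)² = (3×0.0432)² = 0.0168;  (-1·δq/q)² = (-1×0.0853)² = 0.00728;  (2·δr/r)² = (2×0.0397)² = 0.00630
δQ/Q = √(0.0304) = 0.174

17.4%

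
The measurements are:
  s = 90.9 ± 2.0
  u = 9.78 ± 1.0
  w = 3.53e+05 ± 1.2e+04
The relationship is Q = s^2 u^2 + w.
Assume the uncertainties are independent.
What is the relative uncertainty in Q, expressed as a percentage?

14.5%

Let p = s^2·u^2 = 7.9e+05. δp/p = √((2·δs/s)² + (2·δu/u)²) = √(0.00194 + 0.0418) = 0.209, so δp = 1.65e+05.
Q = p + w: δQ = √(δp² + δw²) = √(2.73e+10 + 1.44e+08) = 1.66e+05
Q = 1.14e+06, so δQ/Q = 1.66e+05/1.14e+06 = 0.145.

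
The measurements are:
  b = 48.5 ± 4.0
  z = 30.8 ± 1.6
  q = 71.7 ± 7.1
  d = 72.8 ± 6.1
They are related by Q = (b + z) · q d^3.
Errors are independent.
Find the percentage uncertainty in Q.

Let u = b + z = 79.3. δu = √(δb² + δz²) = √(16.0 + 2.56) = 4.31, so δu/u = 0.0543.
Q is then a monomial in u, q, d:
δQ/Q = √((δu/u)² + (1·δq/q)² + (3·δd/d)²) = √(0.00295 + 0.00981 + 0.0632) = 0.276

27.6%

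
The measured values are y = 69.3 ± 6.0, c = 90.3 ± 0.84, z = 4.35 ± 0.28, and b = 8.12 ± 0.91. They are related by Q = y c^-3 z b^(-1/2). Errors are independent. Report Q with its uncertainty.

(1.44 ± 0.179) × 10^-4

Products/powers → add relative errors in quadrature, weighted by exponent:
  (1·δy/y)² = (1×0.0866)² = 0.00750;  (-3·δc/c)² = (-3×0.00930)² = 0.000779;  (1·δz/z)² = (1×0.0644)² = 0.00414;  (−½·δb/b)² = (-0.5×0.112)² = 0.00314
δQ/Q = √(0.0156) = 0.125
Q = 0.000144, so δQ = 0.125 × 0.000144 = 1.79e-05.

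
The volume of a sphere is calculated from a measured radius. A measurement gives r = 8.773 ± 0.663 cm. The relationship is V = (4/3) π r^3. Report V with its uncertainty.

2828 ± 641 cm^3

Relative error in a monomial: (δV/V)² = Σ (nᵢ · δxᵢ/xᵢ)².
  (3·δr/r)² = (3×0.0756)² = 0.0514
δV/V = √(0.0514) = 0.227
V = 2828 cm^3, so δV = 0.227 × 2828 = 641 cm^3.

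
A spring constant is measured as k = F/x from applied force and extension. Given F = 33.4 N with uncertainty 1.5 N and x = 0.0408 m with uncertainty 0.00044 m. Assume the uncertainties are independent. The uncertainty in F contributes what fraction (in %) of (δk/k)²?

94.5%

(δk/k)² = (1·δF/F)² + (-1·δx/x)²
  F term: (1×0.0449)² = 0.00202
  x term: (-1×0.0108)² = 0.000116
Total = 0.00213. Share from F = 0.00202/0.00213 = 0.945.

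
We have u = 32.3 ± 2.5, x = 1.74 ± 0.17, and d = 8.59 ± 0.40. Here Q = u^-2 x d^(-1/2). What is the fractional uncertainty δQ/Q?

Since Q is a product/quotient, work with relative uncertainties:
  (-2·δu/u)² = (-2×0.0774)² = 0.0240;  (1·δx/x)² = (1×0.0977)² = 0.00955;  (−½·δd/d)² = (-0.5×0.0466)² = 0.000542
δQ/Q = √(0.0341) = 0.185

0.185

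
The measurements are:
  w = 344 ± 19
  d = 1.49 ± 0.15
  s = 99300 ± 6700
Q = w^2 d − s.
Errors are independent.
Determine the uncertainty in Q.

27200

Let p = w^2·d = 1.76e+05. δp/p = √((2·δw/w)² + (1·δd/d)²) = √(0.0122 + 0.0101) = 0.149, so δp = 26400.
Q = p − s: δQ = √(δp² + δs²) = √(6.94e+08 + 4.49e+07) = 27200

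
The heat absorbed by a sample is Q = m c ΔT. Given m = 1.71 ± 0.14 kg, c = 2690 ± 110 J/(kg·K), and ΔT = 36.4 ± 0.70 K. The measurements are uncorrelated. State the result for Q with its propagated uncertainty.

Products/powers → add relative errors in quadrature, weighted by exponent:
  (1·δm/m)² = (1×0.0819)² = 0.00670;  (1·δc/c)² = (1×0.0409)² = 0.00167;  (1·δΔT/ΔT)² = (1×0.0192)² = 0.000370
δQ/Q = √(0.00874) = 0.0935
Q = 1.67e+05 J, so δQ = 0.0935 × 1.67e+05 = 15700 J.

(1.67 ± 0.157) × 10^5 J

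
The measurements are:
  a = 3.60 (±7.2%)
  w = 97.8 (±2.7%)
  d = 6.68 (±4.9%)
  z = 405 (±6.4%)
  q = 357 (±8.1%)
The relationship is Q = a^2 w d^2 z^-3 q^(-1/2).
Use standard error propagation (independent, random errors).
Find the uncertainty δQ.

1.19e-05

For a monomial Q ∝ a^2, w, d^2, z^-3, q^(-1/2), fractional errors add in quadrature:
  (2·δa/a)² = (2×0.0720)² = 0.0207;  (1·δw/w)² = (1×0.0270)² = 0.000729;  (2·δd/d)² = (2×0.0490)² = 0.00960;  (-3·δz/z)² = (-3×0.0640)² = 0.0369;  (−½·δq/q)² = (-0.5×0.0810)² = 0.00164
δQ/Q = √(0.0696) = 0.264
Q = 4.51e-05, so δQ = 0.264 × 4.51e-05 = 1.19e-05.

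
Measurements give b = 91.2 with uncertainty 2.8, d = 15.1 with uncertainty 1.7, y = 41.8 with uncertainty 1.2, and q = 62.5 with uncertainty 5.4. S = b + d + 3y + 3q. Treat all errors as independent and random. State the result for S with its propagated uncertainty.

419 ± 16.9

S is a linear combination, so absolute uncertainties add in quadrature:
  (δb)² = 7.84;  (δd)² = 2.89;  (3·δy)² = 13.0;  (3·δq)² = 262
δS = √(286) = 16.9
S = 419.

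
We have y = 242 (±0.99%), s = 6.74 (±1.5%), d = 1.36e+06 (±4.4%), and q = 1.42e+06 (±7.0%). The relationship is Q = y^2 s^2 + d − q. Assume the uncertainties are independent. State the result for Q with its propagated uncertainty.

Let p = y^2·s^2 = 2.66e+06. δp/p = √((2·δy/y)² + (2·δs/s)²) = √(0.000392 + 0.000900) = 0.0359, so δp = 95600.
Q = p + d − q: δQ = √(δp² + δd² + δq²) = √(9.14e+09 + 3.58e+09 + 9.88e+09) = 1.5e+05
Q = 2.6e+06.

(2.60 ± 0.150) × 10^6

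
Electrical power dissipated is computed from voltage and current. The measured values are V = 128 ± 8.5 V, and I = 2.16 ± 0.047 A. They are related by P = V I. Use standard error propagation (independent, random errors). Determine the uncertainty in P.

For a monomial P ∝ V, I, fractional errors add in quadrature:
  (1·δV/V)² = (1×0.0664)² = 0.00441;  (1·δI/I)² = (1×0.0218)² = 0.000473
δP/P = √(0.00488) = 0.0699
P = 276 W, so δP = 0.0699 × 276 = 19.3 W.

19.3 W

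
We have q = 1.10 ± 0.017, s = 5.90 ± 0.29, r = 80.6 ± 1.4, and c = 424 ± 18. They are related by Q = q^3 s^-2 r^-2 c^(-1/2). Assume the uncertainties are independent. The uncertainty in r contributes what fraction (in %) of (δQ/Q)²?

(δQ/Q)² = (3·δq/q)² + (-2·δs/s)² + (-2·δr/r)² + (−½·δc/c)²
  q term: (3×0.0155)² = 0.00215
  s term: (-2×0.0492)² = 0.00966
  r term: (-2×0.0174)² = 0.00121
  c term: (-0.5×0.0425)² = 0.000451
Total = 0.0135. Share from r = 0.00121/0.0135 = 0.0896.

8.96%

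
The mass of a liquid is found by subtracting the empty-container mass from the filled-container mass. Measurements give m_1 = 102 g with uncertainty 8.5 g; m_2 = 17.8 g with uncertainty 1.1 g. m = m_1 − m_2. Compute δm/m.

0.102

For a sum/difference, combine absolute errors in quadrature:
  (δm_1)² = 72.2;  (δm_2)² = 1.21
δm = √(73.5) = 8.57 g
m = 84.2 g, so δm/m = 8.57/84.2 = 0.102.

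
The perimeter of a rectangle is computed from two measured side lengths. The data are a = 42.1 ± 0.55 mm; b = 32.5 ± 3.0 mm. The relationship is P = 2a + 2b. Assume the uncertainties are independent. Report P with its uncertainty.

149 ± 6.10 mm

Sums and differences: (δP)² = Σ (cᵢ δxᵢ)².
  (2·δa)² = 1.21;  (2·δb)² = 36.0
δP = √(37.2) = 6.10 mm
P = 149 mm.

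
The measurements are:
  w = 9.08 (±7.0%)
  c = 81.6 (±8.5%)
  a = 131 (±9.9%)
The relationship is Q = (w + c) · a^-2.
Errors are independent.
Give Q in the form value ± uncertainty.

0.00528 ± 0.00112

Let u = w + c = 90.7. δu = √(δw² + δc²) = √(0.404 + 48.1) = 6.97, so δu/u = 0.0768.
Q is then a monomial in u, a:
δQ/Q = √((δu/u)² + (-2·δa/a)²) = √(0.00590 + 0.0392) = 0.212
Q = 0.00528, so δQ = 0.212 × 0.00528 = 0.00112.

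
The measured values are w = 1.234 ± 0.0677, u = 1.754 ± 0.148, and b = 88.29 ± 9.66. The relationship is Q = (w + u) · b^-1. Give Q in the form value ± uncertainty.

Let h = w + u = 2.988. δh = √(δw² + δu²) = √(0.00458 + 0.0219) = 0.163, so δh/h = 0.0545.
Q is then a monomial in h, b:
δQ/Q = √((δh/h)² + (-1·δb/b)²) = √(0.00297 + 0.0120) = 0.122
Q = 0.03384, so δQ = 0.122 × 0.03384 = 0.00414.

0.03384 ± 0.00414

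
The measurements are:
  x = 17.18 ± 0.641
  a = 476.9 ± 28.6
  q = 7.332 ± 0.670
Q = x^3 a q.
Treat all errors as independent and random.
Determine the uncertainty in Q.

Q is a product of powers, so relative uncertainties combine in quadrature:
  (3·δx/x)² = (3×0.0373)² = 0.0125;  (1·δa/a)² = (1×0.0600)² = 0.00360;  (1·δq/q)² = (1×0.0914)² = 0.00835
δQ/Q = √(0.0245) = 0.156
Q = 1.773e+07, so δQ = 0.156 × 1.773e+07 = 2.77e+06.

2.77e+06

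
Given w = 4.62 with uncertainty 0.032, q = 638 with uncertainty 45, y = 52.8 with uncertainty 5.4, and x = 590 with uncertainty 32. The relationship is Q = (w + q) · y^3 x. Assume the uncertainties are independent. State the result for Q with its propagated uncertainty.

(5.58 ± 1.78) × 10^10

Let u = w + q = 643. δu = √(δw² + δq²) = √(0.00102 + 2020) = 45.0, so δu/u = 0.0700.
Q is then a monomial in u, y, x:
δQ/Q = √((δu/u)² + (3·δy/y)² + (1·δx/x)²) = √(0.00490 + 0.0941 + 0.00294) = 0.319
Q = 5.58e+10, so δQ = 0.319 × 5.58e+10 = 1.78e+10.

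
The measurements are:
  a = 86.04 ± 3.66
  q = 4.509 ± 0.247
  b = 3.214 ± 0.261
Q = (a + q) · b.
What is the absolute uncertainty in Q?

26.4

Let u = a + q = 90.55. δu = √(δa² + δq²) = √(13.4 + 0.0610) = 3.67, so δu/u = 0.0405.
Q is then a monomial in u, b:
δQ/Q = √((δu/u)² + (1·δb/b)²) = √(0.00164 + 0.00659) = 0.0908
Q = 291.0, so δQ = 0.0908 × 291.0 = 26.4.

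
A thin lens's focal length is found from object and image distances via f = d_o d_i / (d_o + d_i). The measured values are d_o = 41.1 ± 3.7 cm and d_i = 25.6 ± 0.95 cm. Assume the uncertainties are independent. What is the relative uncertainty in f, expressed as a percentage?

∂f/∂d_o = (d_i/(d_o+d_i))² = 0.147;  ∂f/∂d_i = (d_o/(d_o+d_i))² = 0.380
δf = √((∂f/∂d_o · δd_o)² + (∂f/∂d_i · δd_i)²) = √(0.297 + 0.130) = 0.654 cm
f = 15.8 cm, so δf/f = 0.654/15.8 = 0.0414.

4.14%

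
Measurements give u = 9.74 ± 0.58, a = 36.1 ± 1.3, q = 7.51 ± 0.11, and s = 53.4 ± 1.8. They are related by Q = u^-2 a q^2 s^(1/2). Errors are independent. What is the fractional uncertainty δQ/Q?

0.129

Products/powers → add relative errors in quadrature, weighted by exponent:
  (-2·δu/u)² = (-2×0.0595)² = 0.0142;  (1·δa/a)² = (1×0.0360)² = 0.00130;  (2·δq/q)² = (2×0.0146)² = 0.000858;  (½·δs/s)² = (0.5×0.0337)² = 0.000284
δQ/Q = √(0.0166) = 0.129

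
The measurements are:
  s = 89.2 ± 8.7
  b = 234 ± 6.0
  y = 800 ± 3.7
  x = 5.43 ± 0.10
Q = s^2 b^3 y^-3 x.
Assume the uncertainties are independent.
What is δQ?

Relative error in a monomial: (δQ/Q)² = Σ (nᵢ · δxᵢ/xᵢ)².
  (2·δs/s)² = (2×0.0975)² = 0.0381;  (3·δb/b)² = (3×0.0256)² = 0.00592;  (-3·δy/y)² = (-3×0.00463)² = 0.000193;  (1·δx/x)² = (1×0.0184)² = 0.000339
δQ/Q = √(0.0445) = 0.211
Q = 1080, so δQ = 0.211 × 1080 = 228.

228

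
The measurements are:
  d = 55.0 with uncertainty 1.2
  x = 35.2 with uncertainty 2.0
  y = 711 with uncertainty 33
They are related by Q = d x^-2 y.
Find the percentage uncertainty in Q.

12.5%

Q is a product of powers, so relative uncertainties combine in quadrature:
  (1·δd/d)² = (1×0.0218)² = 0.000476;  (-2·δx/x)² = (-2×0.0568)² = 0.0129;  (1·δy/y)² = (1×0.0464)² = 0.00215
δQ/Q = √(0.0155) = 0.125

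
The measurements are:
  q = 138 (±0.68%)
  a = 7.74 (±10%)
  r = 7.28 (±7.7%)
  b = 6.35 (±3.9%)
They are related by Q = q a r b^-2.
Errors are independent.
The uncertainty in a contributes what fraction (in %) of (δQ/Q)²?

(δQ/Q)² = (1·δq/q)² + (1·δa/a)² + (1·δr/r)² + (-2·δb/b)²
  q term: (1×0.00680)² = 4.62e-05
  a term: (1×0.100)² = 0.0100
  r term: (1×0.0770)² = 0.00593
  b term: (-2×0.0390)² = 0.00608
Total = 0.0221. Share from a = 0.0100/0.0221 = 0.453.

45.3%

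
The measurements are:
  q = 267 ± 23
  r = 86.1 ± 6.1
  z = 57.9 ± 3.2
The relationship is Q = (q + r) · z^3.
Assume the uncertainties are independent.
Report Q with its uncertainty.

(6.85 ± 1.23) × 10^7

Let u = q + r = 353. δu = √(δq² + δr²) = √(529 + 37.2) = 23.8, so δu/u = 0.0674.
Q is then a monomial in u, z:
δQ/Q = √((δu/u)² + (3·δz/z)²) = √(0.00454 + 0.0275) = 0.179
Q = 6.85e+07, so δQ = 0.179 × 6.85e+07 = 1.23e+07.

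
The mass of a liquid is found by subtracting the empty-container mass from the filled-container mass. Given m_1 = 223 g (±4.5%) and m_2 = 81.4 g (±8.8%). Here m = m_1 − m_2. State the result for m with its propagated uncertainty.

142 ± 12.3 g

m is a linear combination, so absolute uncertainties add in quadrature:
  (δm_1)² = 101;  (δm_2)² = 51.3
δm = √(152) = 12.3 g
m = 142 g.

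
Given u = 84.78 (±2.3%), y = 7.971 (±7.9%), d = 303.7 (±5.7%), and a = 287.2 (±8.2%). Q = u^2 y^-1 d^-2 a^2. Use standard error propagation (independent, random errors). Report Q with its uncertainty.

806.4 ± 177

Relative error in a monomial: (δQ/Q)² = Σ (nᵢ · δxᵢ/xᵢ)².
  (2·δu/u)² = (2×0.0230)² = 0.00212;  (-1·δy/y)² = (-1×0.0790)² = 0.00624;  (-2·δd/d)² = (-2×0.0570)² = 0.0130;  (2·δa/a)² = (2×0.0820)² = 0.0269
δQ/Q = √(0.0482) = 0.220
Q = 806.4, so δQ = 0.220 × 806.4 = 177.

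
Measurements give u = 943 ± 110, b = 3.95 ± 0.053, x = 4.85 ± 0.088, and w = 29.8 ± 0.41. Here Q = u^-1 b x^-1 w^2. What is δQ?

0.0935

Relative error in a monomial: (δQ/Q)² = Σ (nᵢ · δxᵢ/xᵢ)².
  (-1·δu/u)² = (-1×0.117)² = 0.0136;  (1·δb/b)² = (1×0.0134)² = 0.000180;  (-1·δx/x)² = (-1×0.0181)² = 0.000329;  (2·δw/w)² = (2×0.0138)² = 0.000757
δQ/Q = √(0.0149) = 0.122
Q = 0.767, so δQ = 0.122 × 0.767 = 0.0935.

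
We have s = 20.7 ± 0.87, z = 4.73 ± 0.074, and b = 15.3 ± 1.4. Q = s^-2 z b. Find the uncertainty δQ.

0.0212

Relative error in a monomial: (δQ/Q)² = Σ (nᵢ · δxᵢ/xᵢ)².
  (-2·δs/s)² = (-2×0.0420)² = 0.00707;  (1·δz/z)² = (1×0.0156)² = 0.000245;  (1·δb/b)² = (1×0.0915)² = 0.00837
δQ/Q = √(0.0157) = 0.125
Q = 0.169, so δQ = 0.125 × 0.169 = 0.0212.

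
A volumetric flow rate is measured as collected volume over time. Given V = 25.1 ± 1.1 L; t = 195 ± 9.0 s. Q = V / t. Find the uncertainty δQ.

0.00819 L/s

Q is a product of powers, so relative uncertainties combine in quadrature:
  (1·δV/V)² = (1×0.0438)² = 0.00192;  (-1·δt/t)² = (-1×0.0462)² = 0.00213
δQ/Q = √(0.00405) = 0.0636
Q = 0.129 L/s, so δQ = 0.0636 × 0.129 = 0.00819 L/s.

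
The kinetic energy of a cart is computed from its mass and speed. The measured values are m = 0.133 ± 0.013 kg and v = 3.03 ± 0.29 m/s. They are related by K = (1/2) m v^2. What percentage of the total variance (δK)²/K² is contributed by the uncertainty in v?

79.3%

(δK/K)² = (1·δm/m)² + (2·δv/v)²
  m term: (1×0.0977)² = 0.00955
  v term: (2×0.0957)² = 0.0366
Total = 0.0462. Share from v = 0.0366/0.0462 = 0.793.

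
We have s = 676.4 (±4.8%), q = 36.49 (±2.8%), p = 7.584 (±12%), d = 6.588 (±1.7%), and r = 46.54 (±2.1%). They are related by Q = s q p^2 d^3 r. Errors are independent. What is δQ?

4.77e+09

Q is a product of powers, so relative uncertainties combine in quadrature:
  (1·δs/s)² = (1×0.0480)² = 0.00230;  (1·δq/q)² = (1×0.0280)² = 0.000784;  (2·δp/p)² = (2×0.120)² = 0.0576;  (3·δd/d)² = (3×0.0170)² = 0.00260;  (1·δr/r)² = (1×0.0210)² = 0.000441
δQ/Q = √(0.0637) = 0.252
Q = 1.889e+10, so δQ = 0.252 × 1.889e+10 = 4.77e+09.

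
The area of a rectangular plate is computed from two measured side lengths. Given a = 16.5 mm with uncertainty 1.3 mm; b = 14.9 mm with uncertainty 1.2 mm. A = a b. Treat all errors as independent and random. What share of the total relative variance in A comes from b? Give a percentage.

51.1%

(δA/A)² = (1·δa/a)² + (1·δb/b)²
  a term: (1×0.0788)² = 0.00621
  b term: (1×0.0805)² = 0.00649
Total = 0.0127. Share from b = 0.00649/0.0127 = 0.511.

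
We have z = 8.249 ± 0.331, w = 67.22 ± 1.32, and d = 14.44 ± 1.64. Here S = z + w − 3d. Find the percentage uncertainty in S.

Sums and differences: (δS)² = Σ (cᵢ δxᵢ)².
  (δz)² = 0.110;  (δw)² = 1.74;  (3·δd)² = 24.2
δS = √(26.1) = 5.10
S = 32.15, so δS/S = 5.10/32.15 = 0.159.

15.9%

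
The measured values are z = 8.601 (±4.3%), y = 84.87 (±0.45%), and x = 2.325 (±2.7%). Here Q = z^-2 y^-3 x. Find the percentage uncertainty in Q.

For a monomial Q ∝ z^-2, y^-3, x, fractional errors add in quadrature:
  (-2·δz/z)² = (-2×0.0430)² = 0.00740;  (-3·δy/y)² = (-3×0.00450)² = 0.000182;  (1·δx/x)² = (1×0.0270)² = 0.000729
δQ/Q = √(0.00831) = 0.0911

9.11%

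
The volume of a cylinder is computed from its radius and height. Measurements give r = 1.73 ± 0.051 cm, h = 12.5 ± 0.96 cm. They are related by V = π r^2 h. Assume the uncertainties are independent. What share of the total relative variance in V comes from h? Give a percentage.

(δV/V)² = (2·δr/r)² + (1·δh/h)²
  r term: (2×0.0295)² = 0.00348
  h term: (1×0.0768)² = 0.00590
Total = 0.00937. Share from h = 0.00590/0.00937 = 0.629.

62.9%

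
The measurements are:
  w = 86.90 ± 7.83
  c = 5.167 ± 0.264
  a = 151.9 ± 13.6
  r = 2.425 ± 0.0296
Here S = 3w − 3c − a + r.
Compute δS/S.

Absolute uncertainties add in quadrature for a linear combination:
  (3·δw)² = 552;  (3·δc)² = 0.627;  (δa)² = 185;  (δr)² = 0.000876
δS = √(737) = 27.2
S = 95.72, so δS/S = 27.2/95.72 = 0.284.

0.284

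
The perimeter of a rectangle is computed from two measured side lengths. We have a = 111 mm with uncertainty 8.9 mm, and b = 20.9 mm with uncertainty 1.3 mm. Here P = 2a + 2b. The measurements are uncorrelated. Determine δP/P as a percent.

Sums and differences: (δP)² = Σ (cᵢ δxᵢ)².
  (2·δa)² = 317;  (2·δb)² = 6.76
δP = √(324) = 18.0 mm
P = 264 mm, so δP/P = 18.0/264 = 0.0682.

6.82%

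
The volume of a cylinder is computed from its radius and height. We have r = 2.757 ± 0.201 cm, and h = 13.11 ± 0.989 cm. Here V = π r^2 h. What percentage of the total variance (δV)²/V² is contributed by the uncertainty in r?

78.9%

(δV/V)² = (2·δr/r)² + (1·δh/h)²
  r term: (2×0.0729)² = 0.0213
  h term: (1×0.0754)² = 0.00569
Total = 0.0270. Share from r = 0.0213/0.0270 = 0.789.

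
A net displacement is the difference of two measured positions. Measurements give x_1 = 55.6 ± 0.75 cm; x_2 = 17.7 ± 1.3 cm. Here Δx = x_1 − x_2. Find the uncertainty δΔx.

For a sum/difference, combine absolute errors in quadrature:
  (δx_1)² = 0.562;  (δx_2)² = 1.69
δΔx = √(2.25) = 1.50 cm

1.50 cm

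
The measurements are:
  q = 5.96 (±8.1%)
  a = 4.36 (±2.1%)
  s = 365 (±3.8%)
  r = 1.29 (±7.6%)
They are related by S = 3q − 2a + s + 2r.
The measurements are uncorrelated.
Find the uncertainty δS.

13.9

Each term contributes (cᵢ δxᵢ)² to (δS)²:
  (3·δq)² = 2.10;  (2·δa)² = 0.0335;  (δs)² = 192;  (2·δr)² = 0.0384
δS = √(195) = 13.9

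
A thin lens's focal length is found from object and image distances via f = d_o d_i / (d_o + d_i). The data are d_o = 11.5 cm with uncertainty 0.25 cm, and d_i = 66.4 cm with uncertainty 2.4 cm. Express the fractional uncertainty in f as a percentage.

1.93%

∂f/∂d_o = (d_i/(d_o+d_i))² = 0.727;  ∂f/∂d_i = (d_o/(d_o+d_i))² = 0.0218
δf = √((∂f/∂d_o · δd_o)² + (∂f/∂d_i · δd_i)²) = √(0.0330 + 0.00274) = 0.189 cm
f = 9.80 cm, so δf/f = 0.189/9.80 = 0.0193.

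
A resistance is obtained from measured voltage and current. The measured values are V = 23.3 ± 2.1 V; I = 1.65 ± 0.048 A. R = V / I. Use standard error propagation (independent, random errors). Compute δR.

Each factor contributes (exponent × relative error)² to (δR/R)²:
  (1·δV/V)² = (1×0.0901)² = 0.00812;  (-1·δI/I)² = (-1×0.0291)² = 0.000846
δR/R = √(0.00897) = 0.0947
R = 14.1 Ω, so δR = 0.0947 × 14.1 = 1.34 Ω.

1.34 Ω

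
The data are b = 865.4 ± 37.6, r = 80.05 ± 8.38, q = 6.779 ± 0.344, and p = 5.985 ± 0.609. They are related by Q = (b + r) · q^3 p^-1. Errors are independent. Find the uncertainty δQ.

9230

Let u = b + r = 945.4. δu = √(δb² + δr²) = √(1410 + 70.2) = 38.5, so δu/u = 0.0407.
Q is then a monomial in u, q, p:
δQ/Q = √((δu/u)² + (3·δq/q)² + (-1·δp/p)²) = √(0.00166 + 0.0232 + 0.0104) = 0.188
Q = 49210, so δQ = 0.188 × 49210 = 9230.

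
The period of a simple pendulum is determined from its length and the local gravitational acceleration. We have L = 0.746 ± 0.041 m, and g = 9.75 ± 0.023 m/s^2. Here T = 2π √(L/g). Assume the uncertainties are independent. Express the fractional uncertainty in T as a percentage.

Relative error in a monomial: (δT/T)² = Σ (nᵢ · δxᵢ/xᵢ)².
  (½·δL/L)² = (0.5×0.0550)² = 0.000755;  (−½·δg/g)² = (-0.5×0.00236)² = 1.39e-06
δT/T = √(0.000757) = 0.0275

2.75%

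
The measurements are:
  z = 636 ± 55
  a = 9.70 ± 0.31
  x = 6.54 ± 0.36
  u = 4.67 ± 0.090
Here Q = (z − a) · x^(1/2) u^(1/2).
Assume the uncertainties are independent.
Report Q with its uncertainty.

Let w = z − a = 626. δw = √(δz² + δa²) = √(3020 + 0.0961) = 55.0, so δw/w = 0.0878.
Q is then a monomial in w, x, u:
δQ/Q = √((δw/w)² + (½·δx/x)² + (½·δu/u)²) = √(0.00771 + 0.000758 + 9.29e-05) = 0.0925
Q = 3460, so δQ = 0.0925 × 3460 = 320.

3460 ± 320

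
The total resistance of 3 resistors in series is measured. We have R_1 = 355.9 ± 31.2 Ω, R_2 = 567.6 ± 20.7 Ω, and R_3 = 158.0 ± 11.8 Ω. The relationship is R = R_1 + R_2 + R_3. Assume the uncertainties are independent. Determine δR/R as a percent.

3.63%

Each term contributes (cᵢ δxᵢ)² to (δR)²:
  (δR_1)² = 973;  (δR_2)² = 428;  (δR_3)² = 139
δR = √(1540) = 39.3 Ω
R = 1082 Ω, so δR/R = 39.3/1082 = 0.0363.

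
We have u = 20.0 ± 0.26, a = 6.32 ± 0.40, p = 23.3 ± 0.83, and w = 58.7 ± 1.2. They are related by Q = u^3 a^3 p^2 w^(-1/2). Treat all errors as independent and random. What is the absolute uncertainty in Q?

2.96e+07

Each factor contributes (exponent × relative error)² to (δQ/Q)²:
  (3·δu/u)² = (3×0.0130)² = 0.00152;  (3·δa/a)² = (3×0.0633)² = 0.0361;  (2·δp/p)² = (2×0.0356)² = 0.00508;  (−½·δw/w)² = (-0.5×0.0204)² = 0.000104
δQ/Q = √(0.0428) = 0.207
Q = 1.43e+08, so δQ = 0.207 × 1.43e+08 = 2.96e+07.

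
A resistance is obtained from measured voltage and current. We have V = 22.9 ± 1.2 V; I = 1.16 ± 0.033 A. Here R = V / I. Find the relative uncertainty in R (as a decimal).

Each factor contributes (exponent × relative error)² to (δR/R)²:
  (1·δV/V)² = (1×0.0524)² = 0.00275;  (-1·δI/I)² = (-1×0.0284)² = 0.000809
δR/R = √(0.00356) = 0.0596

0.0596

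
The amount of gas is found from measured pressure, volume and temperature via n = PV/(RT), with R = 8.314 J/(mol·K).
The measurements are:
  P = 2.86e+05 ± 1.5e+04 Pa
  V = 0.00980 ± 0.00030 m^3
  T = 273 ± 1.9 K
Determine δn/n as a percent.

Products/powers → add relative errors in quadrature, weighted by exponent:
  (1·δP/P)² = (1×0.0524)² = 0.00275;  (1·δV/V)² = (1×0.0306)² = 0.000937;  (-1·δT/T)² = (-1×0.00696)² = 4.84e-05
δn/n = √(0.00374) = 0.0611

6.11%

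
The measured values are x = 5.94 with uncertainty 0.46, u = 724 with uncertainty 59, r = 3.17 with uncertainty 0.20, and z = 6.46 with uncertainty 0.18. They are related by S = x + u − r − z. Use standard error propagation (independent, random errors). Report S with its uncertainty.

720 ± 59.0

Each term contributes (cᵢ δxᵢ)² to (δS)²:
  (δx)² = 0.212;  (δu)² = 3480;  (δr)² = 0.0400;  (δz)² = 0.0324
δS = √(3480) = 59.0
S = 720.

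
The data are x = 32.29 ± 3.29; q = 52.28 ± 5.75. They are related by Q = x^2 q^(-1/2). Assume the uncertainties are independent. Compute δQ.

Products/powers → add relative errors in quadrature, weighted by exponent:
  (2·δx/x)² = (2×0.102)² = 0.0415;  (−½·δq/q)² = (-0.5×0.110)² = 0.00302
δQ/Q = √(0.0445) = 0.211
Q = 144.2, so δQ = 0.211 × 144.2 = 30.4.

30.4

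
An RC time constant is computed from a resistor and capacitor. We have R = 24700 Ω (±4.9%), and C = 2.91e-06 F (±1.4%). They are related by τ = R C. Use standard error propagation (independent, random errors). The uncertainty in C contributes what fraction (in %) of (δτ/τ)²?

(δτ/τ)² = (1·δR/R)² + (1·δC/C)²
  R term: (1×0.0490)² = 0.00240
  C term: (1×0.0140)² = 0.000196
Total = 0.00260. Share from C = 0.000196/0.00260 = 0.0755.

7.55%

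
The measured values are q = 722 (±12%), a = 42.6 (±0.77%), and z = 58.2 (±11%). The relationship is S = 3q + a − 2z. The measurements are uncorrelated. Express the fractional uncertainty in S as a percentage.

12.4%

Sums and differences: (δS)² = Σ (cᵢ δxᵢ)².
  (3·δq)² = 67600;  (δa)² = 0.108;  (2·δz)² = 164
δS = √(67700) = 260
S = 2090, so δS/S = 260/2090 = 0.124.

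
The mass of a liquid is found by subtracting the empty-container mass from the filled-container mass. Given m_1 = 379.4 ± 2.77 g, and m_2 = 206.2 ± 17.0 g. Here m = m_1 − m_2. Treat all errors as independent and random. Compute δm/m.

0.0994

Absolute uncertainties add in quadrature for a linear combination:
  (δm_1)² = 7.67;  (δm_2)² = 289
δm = √(297) = 17.2 g
m = 173.2 g, so δm/m = 17.2/173.2 = 0.0994.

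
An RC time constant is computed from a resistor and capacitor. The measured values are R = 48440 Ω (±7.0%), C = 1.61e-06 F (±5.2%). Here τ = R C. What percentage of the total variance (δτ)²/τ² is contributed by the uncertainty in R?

64.4%

(δτ/τ)² = (1·δR/R)² + (1·δC/C)²
  R term: (1×0.0700)² = 0.00490
  C term: (1×0.0520)² = 0.00270
Total = 0.00760. Share from R = 0.00490/0.00760 = 0.644.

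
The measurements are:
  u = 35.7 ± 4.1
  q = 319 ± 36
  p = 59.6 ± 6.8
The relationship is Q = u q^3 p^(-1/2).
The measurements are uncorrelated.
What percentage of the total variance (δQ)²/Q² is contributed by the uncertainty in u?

(δQ/Q)² = (1·δu/u)² + (3·δq/q)² + (−½·δp/p)²
  u term: (1×0.115)² = 0.0132
  q term: (3×0.113)² = 0.115
  p term: (-0.5×0.114)² = 0.00325
Total = 0.131. Share from u = 0.0132/0.131 = 0.101.

10.1%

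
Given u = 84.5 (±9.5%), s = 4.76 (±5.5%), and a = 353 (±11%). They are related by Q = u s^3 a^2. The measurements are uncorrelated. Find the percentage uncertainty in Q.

For a monomial Q ∝ u, s^3, a^2, fractional errors add in quadrature:
  (1·δu/u)² = (1×0.0950)² = 0.00903;  (3·δs/s)² = (3×0.0550)² = 0.0272;  (2·δa/a)² = (2×0.110)² = 0.0484
δQ/Q = √(0.0847) = 0.291

29.1%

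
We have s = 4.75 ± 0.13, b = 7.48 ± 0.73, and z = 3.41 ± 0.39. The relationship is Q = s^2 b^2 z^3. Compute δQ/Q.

Since Q is a product/quotient, work with relative uncertainties:
  (2·δs/s)² = (2×0.0274)² = 0.00300;  (2·δb/b)² = (2×0.0976)² = 0.0381;  (3·δz/z)² = (3×0.114)² = 0.118
δQ/Q = √(0.159) = 0.399

0.399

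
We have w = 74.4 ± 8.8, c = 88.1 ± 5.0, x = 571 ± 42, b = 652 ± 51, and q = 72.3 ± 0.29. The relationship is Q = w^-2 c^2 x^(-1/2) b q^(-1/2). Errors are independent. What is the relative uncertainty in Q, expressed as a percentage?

27.6%

Relative error in a monomial: (δQ/Q)² = Σ (nᵢ · δxᵢ/xᵢ)².
  (-2·δw/w)² = (-2×0.118)² = 0.0560;  (2·δc/c)² = (2×0.0568)² = 0.0129;  (−½·δx/x)² = (-0.5×0.0736)² = 0.00135;  (1·δb/b)² = (1×0.0782)² = 0.00612;  (−½·δq/q)² = (-0.5×0.00401)² = 4.02e-06
δQ/Q = √(0.0763) = 0.276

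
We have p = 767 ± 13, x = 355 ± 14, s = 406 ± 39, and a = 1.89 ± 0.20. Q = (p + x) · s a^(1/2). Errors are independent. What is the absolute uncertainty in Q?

69500

Let u = p + x = 1120. δu = √(δp² + δx²) = √(169 + 196) = 19.1, so δu/u = 0.0170.
Q is then a monomial in u, s, a:
δQ/Q = √((δu/u)² + (1·δs/s)² + (½·δa/a)²) = √(0.000290 + 0.00923 + 0.00280) = 0.111
Q = 6.26e+05, so δQ = 0.111 × 6.26e+05 = 69500.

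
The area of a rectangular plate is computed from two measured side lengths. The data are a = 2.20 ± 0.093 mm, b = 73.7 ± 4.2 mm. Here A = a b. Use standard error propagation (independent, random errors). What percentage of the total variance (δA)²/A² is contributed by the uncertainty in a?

35.5%

(δA/A)² = (1·δa/a)² + (1·δb/b)²
  a term: (1×0.0423)² = 0.00179
  b term: (1×0.0570)² = 0.00325
Total = 0.00503. Share from a = 0.00179/0.00503 = 0.355.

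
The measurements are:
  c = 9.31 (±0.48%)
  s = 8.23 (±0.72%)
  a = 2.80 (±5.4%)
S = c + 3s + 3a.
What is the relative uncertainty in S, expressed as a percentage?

1.15%

Each term contributes (cᵢ δxᵢ)² to (δS)²:
  (δc)² = 0.00200;  (3·δs)² = 0.0316;  (3·δa)² = 0.206
δS = √(0.239) = 0.489
S = 42.4, so δS/S = 0.489/42.4 = 0.0115.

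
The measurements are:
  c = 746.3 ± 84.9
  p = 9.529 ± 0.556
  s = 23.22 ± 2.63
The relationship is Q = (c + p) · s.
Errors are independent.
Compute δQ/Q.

Let u = c + p = 755.8. δu = √(δc² + δp²) = √(7210 + 0.309) = 84.9, so δu/u = 0.112.
Q is then a monomial in u, s:
δQ/Q = √((δu/u)² + (1·δs/s)²) = √(0.0126 + 0.0128) = 0.160

0.160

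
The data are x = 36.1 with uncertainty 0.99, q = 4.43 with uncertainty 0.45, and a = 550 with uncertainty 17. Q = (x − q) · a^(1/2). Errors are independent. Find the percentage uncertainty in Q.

Let u = x − q = 31.7. δu = √(δx² + δq²) = √(0.980 + 0.203) = 1.09, so δu/u = 0.0343.
Q is then a monomial in u, a:
δQ/Q = √((δu/u)² + (½·δa/a)²) = √(0.00118 + 0.000239) = 0.0377

3.77%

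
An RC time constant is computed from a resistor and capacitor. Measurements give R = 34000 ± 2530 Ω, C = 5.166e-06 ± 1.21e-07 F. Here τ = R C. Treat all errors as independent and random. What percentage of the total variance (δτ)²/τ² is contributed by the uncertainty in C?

9.01%

(δτ/τ)² = (1·δR/R)² + (1·δC/C)²
  R term: (1×0.0744)² = 0.00554
  C term: (1×0.0234)² = 0.000549
Total = 0.00609. Share from C = 0.000549/0.00609 = 0.0901.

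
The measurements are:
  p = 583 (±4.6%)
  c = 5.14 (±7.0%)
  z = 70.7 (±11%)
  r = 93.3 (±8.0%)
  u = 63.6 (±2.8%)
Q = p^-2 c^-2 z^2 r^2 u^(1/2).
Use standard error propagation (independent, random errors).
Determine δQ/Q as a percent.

32.0%

Since Q is a product/quotient, work with relative uncertainties:
  (-2·δp/p)² = (-2×0.0460)² = 0.00846;  (-2·δc/c)² = (-2×0.0700)² = 0.0196;  (2·δz/z)² = (2×0.110)² = 0.0484;  (2·δr/r)² = (2×0.0800)² = 0.0256;  (½·δu/u)² = (0.5×0.0280)² = 0.000196
δQ/Q = √(0.102) = 0.320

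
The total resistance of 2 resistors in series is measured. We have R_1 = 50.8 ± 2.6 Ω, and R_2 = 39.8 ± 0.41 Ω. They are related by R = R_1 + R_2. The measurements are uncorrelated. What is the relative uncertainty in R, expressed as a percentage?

2.91%

R is a linear combination, so absolute uncertainties add in quadrature:
  (δR_1)² = 6.76;  (δR_2)² = 0.168
δR = √(6.93) = 2.63 Ω
R = 90.6 Ω, so δR/R = 2.63/90.6 = 0.0291.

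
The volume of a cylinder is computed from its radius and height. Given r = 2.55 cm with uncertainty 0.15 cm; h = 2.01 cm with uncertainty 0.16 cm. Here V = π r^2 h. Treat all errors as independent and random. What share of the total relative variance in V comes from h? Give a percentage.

(δV/V)² = (2·δr/r)² + (1·δh/h)²
  r term: (2×0.0588)² = 0.0138
  h term: (1×0.0796)² = 0.00634
Total = 0.0202. Share from h = 0.00634/0.0202 = 0.314.

31.4%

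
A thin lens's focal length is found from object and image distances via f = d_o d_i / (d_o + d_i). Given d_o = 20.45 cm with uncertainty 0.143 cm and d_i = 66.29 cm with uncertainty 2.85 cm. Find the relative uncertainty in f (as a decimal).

0.0115

∂f/∂d_o = (d_i/(d_o+d_i))² = 0.584;  ∂f/∂d_i = (d_o/(d_o+d_i))² = 0.0556
δf = √((∂f/∂d_o · δd_o)² + (∂f/∂d_i · δd_i)²) = √(0.00698 + 0.0251) = 0.179 cm
f = 15.63 cm, so δf/f = 0.179/15.63 = 0.0115.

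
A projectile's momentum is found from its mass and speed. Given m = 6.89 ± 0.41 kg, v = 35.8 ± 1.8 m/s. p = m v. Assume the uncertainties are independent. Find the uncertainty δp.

19.2 kg·m/s

p is a product of powers, so relative uncertainties combine in quadrature:
  (1·δm/m)² = (1×0.0595)² = 0.00354;  (1·δv/v)² = (1×0.0503)² = 0.00253
δp/p = √(0.00607) = 0.0779
p = 247 kg·m/s, so δp = 0.0779 × 247 = 19.2 kg·m/s.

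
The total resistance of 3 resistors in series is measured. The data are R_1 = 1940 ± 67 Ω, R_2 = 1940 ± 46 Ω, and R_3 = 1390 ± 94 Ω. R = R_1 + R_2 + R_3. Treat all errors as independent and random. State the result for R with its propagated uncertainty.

Sums and differences: (δR)² = Σ (cᵢ δxᵢ)².
  (δR_1)² = 4490;  (δR_2)² = 2120;  (δR_3)² = 8840
δR = √(15400) = 124 Ω
R = 5270 Ω.

5270 ± 124 Ω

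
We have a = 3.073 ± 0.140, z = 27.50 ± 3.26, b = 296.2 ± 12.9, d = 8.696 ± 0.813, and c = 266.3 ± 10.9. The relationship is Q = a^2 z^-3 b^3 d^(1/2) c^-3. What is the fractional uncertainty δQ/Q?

0.411

Q is a product of powers, so relative uncertainties combine in quadrature:
  (2·δa/a)² = (2×0.0456)² = 0.00830;  (-3·δz/z)² = (-3×0.119)² = 0.126;  (3·δb/b)² = (3×0.0436)² = 0.0171;  (½·δd/d)² = (0.5×0.0935)² = 0.00219;  (-3·δc/c)² = (-3×0.0409)² = 0.0151
δQ/Q = √(0.169) = 0.411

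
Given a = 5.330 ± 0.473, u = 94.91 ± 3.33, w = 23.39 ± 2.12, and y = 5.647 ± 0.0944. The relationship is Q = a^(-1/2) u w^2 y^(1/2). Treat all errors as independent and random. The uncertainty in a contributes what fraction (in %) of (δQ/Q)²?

5.45%

(δQ/Q)² = (−½·δa/a)² + (1·δu/u)² + (2·δw/w)² + (½·δy/y)²
  a term: (-0.5×0.0887)² = 0.00197
  u term: (1×0.0351)² = 0.00123
  w term: (2×0.0906)² = 0.0329
  y term: (0.5×0.0167)² = 6.99e-05
Total = 0.0361. Share from a = 0.00197/0.0361 = 0.0545.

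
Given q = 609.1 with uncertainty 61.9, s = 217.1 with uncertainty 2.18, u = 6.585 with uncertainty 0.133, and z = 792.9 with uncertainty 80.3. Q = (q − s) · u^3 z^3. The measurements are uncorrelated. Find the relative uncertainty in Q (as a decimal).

Let w = q − s = 392.0. δw = √(δq² + δs²) = √(3830 + 4.75) = 61.9, so δw/w = 0.158.
Q is then a monomial in w, u, z:
δQ/Q = √((δw/w)² + (3·δu/u)² + (3·δz/z)²) = √(0.0250 + 0.00367 + 0.0923) = 0.348

0.348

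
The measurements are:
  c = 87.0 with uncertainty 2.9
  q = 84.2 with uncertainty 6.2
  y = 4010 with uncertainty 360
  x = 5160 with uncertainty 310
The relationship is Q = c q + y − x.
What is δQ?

759

Let p = c·q = 7330. δp/p = √((1·δc/c)² + (1·δq/q)²) = √(0.00111 + 0.00542) = 0.0808, so δp = 592.
Q = p + y − x: δQ = √(δp² + δy² + δx²) = √(3.51e+05 + 1.3e+05 + 96100) = 759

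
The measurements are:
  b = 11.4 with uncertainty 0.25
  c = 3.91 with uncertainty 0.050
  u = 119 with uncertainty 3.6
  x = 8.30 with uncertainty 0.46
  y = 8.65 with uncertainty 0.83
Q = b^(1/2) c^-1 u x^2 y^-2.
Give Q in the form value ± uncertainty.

94.6 ± 21.2

Q is a product of powers, so relative uncertainties combine in quadrature:
  (½·δb/b)² = (0.5×0.0219)² = 0.000120;  (-1·δc/c)² = (-1×0.0128)² = 0.000164;  (1·δu/u)² = (1×0.0303)² = 0.000915;  (2·δx/x)² = (2×0.0554)² = 0.0123;  (-2·δy/y)² = (-2×0.0960)² = 0.0368
δQ/Q = √(0.0503) = 0.224
Q = 94.6, so δQ = 0.224 × 94.6 = 21.2.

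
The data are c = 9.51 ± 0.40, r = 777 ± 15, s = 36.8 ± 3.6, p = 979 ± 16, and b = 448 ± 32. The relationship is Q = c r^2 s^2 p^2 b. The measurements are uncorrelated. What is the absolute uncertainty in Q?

7.29e+17

Since Q is a product/quotient, work with relative uncertainties:
  (1·δc/c)² = (1×0.0421)² = 0.00177;  (2·δr/r)² = (2×0.0193)² = 0.00149;  (2·δs/s)² = (2×0.0978)² = 0.0383;  (2·δp/p)² = (2×0.0163)² = 0.00107;  (1·δb/b)² = (1×0.0714)² = 0.00510
δQ/Q = √(0.0477) = 0.218
Q = 3.34e+18, so δQ = 0.218 × 3.34e+18 = 7.29e+17.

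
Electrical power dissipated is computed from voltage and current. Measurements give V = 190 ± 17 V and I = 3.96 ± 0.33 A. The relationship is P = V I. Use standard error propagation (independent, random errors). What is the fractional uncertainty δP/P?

0.122

For a monomial P ∝ V, I, fractional errors add in quadrature:
  (1·δV/V)² = (1×0.0895)² = 0.00801;  (1·δI/I)² = (1×0.0833)² = 0.00694
δP/P = √(0.0149) = 0.122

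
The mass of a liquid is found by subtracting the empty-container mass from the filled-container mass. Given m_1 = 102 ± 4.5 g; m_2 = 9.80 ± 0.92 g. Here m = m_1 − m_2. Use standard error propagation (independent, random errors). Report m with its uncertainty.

92.2 ± 4.59 g

For a sum/difference, combine absolute errors in quadrature:
  (δm_1)² = 20.2;  (δm_2)² = 0.846
δm = √(21.1) = 4.59 g
m = 92.2 g.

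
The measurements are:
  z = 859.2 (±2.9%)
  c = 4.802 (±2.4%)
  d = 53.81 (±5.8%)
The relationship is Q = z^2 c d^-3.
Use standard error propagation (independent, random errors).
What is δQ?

Since Q is a product/quotient, work with relative uncertainties:
  (2·δz/z)² = (2×0.0290)² = 0.00336;  (1·δc/c)² = (1×0.0240)² = 0.000576;  (-3·δd/d)² = (-3×0.0580)² = 0.0303
δQ/Q = √(0.0342) = 0.185
Q = 22.75, so δQ = 0.185 × 22.75 = 4.21.

4.21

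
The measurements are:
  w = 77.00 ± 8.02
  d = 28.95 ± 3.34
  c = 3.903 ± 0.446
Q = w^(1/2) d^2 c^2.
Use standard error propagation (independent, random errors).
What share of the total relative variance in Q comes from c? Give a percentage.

(δQ/Q)² = (½·δw/w)² + (2·δd/d)² + (2·δc/c)²
  w term: (0.5×0.104)² = 0.00271
  d term: (2×0.115)² = 0.0532
  c term: (2×0.114)² = 0.0522
Total = 0.108. Share from c = 0.0522/0.108 = 0.483.

48.3%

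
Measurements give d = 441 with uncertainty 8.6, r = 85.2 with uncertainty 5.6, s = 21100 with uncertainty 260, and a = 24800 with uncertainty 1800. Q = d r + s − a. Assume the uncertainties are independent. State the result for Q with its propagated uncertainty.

Let p = d·r = 37600. δp/p = √((1·δd/d)² + (1·δr/r)²) = √(0.000380 + 0.00432) = 0.0686, so δp = 2580.
Q = p + s − a: δQ = √(δp² + δs² + δa²) = √(6.64e+06 + 67600 + 3.24e+06) = 3150
Q = 33900.

33900 ± 3150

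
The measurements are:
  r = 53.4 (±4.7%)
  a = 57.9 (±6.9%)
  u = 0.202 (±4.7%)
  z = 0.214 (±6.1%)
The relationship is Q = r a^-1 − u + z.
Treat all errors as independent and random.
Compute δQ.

Let p = r·a^-1 = 0.922. δp/p = √((1·δr/r)² + (-1·δa/a)²) = √(0.00221 + 0.00476) = 0.0835, so δp = 0.0770.
Q = p − u + z: δQ = √(δp² + δu² + δz²) = √(0.00593 + 9.01e-05 + 0.000170) = 0.0787

0.0787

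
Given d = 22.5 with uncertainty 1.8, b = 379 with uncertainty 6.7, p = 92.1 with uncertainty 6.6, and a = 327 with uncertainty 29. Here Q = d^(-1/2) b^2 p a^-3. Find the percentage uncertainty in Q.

28.1%

Each factor contributes (exponent × relative error)² to (δQ/Q)²:
  (−½·δd/d)² = (-0.5×0.0800)² = 0.00160;  (2·δb/b)² = (2×0.0177)² = 0.00125;  (1·δp/p)² = (1×0.0717)² = 0.00514;  (-3·δa/a)² = (-3×0.0887)² = 0.0708
δQ/Q = √(0.0788) = 0.281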